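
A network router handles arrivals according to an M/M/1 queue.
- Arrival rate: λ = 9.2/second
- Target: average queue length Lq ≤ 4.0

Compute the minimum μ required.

For M/M/1: Lq = λ²/(μ(μ-λ))
Need Lq ≤ 4.0, i.e. μ(μ-λ) ≥ λ²/4.0
μ² - 9.2μ - 84.64/4.0 ≥ 0  →  μ² - 9.2μ - 21.1600 ≥ 0
Quadratic formula (positive root): μ = [λ + √(λ² + 4×21.1600)]/2
Discriminant: 84.64 + 4×21.1600 = 169.2800, √169.2800 = 13.0108
μ ≥ (9.2 + 13.0108)/2 = 11.1054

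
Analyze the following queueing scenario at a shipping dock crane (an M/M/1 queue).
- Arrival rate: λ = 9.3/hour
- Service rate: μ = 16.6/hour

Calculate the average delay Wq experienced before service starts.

First, compute utilization: ρ = λ/μ = 9.3/16.6 = 0.5602
For M/M/1: Wq = λ/(μ(μ-λ))
Wq = 9.3/(16.6 × (16.6-9.3))
Wq = 9.3/(16.6 × 7.30)
Wq = 0.07675 hours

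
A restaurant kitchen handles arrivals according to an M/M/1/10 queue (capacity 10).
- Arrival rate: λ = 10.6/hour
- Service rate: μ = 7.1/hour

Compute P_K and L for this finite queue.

ρ = λ/μ = 10.6/7.1 = 1.49296
P₀ = (1-ρ)/(1-ρ^(K+1)) = (1-1.49296)/(1-1.49296^11) = -0.4930/-81.1353 = 0.006076
P_K = P₀×ρ^K = 0.006076 × 1.49296^10 = 0.006076 × 55.0151 = 0.3343
Blocking probability P_10 = 0.3343 (33.43%)
L = ρ[1 - (K+1)ρ^K + Kρ^(K+1)] / [(1-ρ)(1-ρ^(K+1))]
L = 1.49296 × (1 - 11×55.0151 + 10×82.1353) / ((1 - 1.49296) × (1 - 82.1353)) = 8.1070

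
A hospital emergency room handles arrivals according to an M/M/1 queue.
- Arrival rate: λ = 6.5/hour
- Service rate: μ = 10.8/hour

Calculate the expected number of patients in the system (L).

ρ = λ/μ = 6.5/10.8 = 0.6019
For M/M/1: L = λ/(μ-λ)
L = 6.5/(10.8-6.5) = 6.5/4.30
L = 1.5116 patients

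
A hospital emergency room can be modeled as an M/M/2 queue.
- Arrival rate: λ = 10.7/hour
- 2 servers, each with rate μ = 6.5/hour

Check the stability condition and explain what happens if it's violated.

Stability requires ρ = λ/(cμ) < 1
ρ = 10.7/(2 × 6.5) = 10.7/13.00 = 0.8231
Since 0.8231 < 1, the system is STABLE.
The servers are busy 82.31% of the time.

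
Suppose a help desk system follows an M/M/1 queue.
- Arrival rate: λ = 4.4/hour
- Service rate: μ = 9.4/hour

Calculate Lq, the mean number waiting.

ρ = λ/μ = 4.4/9.4 = 0.4681
For M/M/1: Lq = λ²/(μ(μ-λ))
Lq = 19.36/(9.4 × 5.00)
Lq = 0.4119 tickets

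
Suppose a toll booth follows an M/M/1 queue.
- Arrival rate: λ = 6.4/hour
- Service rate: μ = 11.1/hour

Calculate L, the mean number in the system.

ρ = λ/μ = 6.4/11.1 = 0.5766
For M/M/1: L = λ/(μ-λ)
L = 6.4/(11.1-6.4) = 6.4/4.70
L = 1.3617 vehicles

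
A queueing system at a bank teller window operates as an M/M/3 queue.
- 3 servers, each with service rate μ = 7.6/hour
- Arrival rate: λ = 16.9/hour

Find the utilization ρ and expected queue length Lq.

Traffic intensity: ρ = λ/(cμ) = 16.9/(3×7.6) = 0.7412
Since ρ = 0.7412 < 1, system is stable.
Offered load a = λ/μ = cρ = 16.9/7.6 = 2.2237
P₀ = [ Σₙ₌₀^2 aⁿ/n! + a^3/(3!(1-ρ)) ]⁻¹
Σ = a^0/0! + a^1/1! + a^2/2! = 1.0000 + 2.2237 + 2.4724 = 5.6961
a^3/(3!(1-ρ)) = 10.9956/(6 × 0.258772) = 7.0819
P₀ = 1/(5.6961 + 7.0819) = 0.07826
Lq = P₀·a^3·ρ / (3!(1-ρ)²) = 0.078260 × 10.9956 × 0.74123 / (6 × 0.066963) = 1.5875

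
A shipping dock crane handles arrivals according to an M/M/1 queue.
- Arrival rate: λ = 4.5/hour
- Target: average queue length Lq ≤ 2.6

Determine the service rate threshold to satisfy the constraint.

For M/M/1: Lq = λ²/(μ(μ-λ))
Need Lq ≤ 2.6, i.e. μ(μ-λ) ≥ λ²/2.6
μ² - 4.5μ - 20.25/2.6 ≥ 0  →  μ² - 4.5μ - 7.78846 ≥ 0
Quadratic formula (positive root): μ = [λ + √(λ² + 4×7.78846)]/2
Discriminant: 20.25 + 4×7.78846 = 51.4038, √51.4038 = 7.1696
μ ≥ (4.5 + 7.1696)/2 = 5.8348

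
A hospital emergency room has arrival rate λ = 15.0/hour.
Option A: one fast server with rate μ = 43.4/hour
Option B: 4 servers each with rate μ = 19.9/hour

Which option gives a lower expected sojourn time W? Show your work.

Option A: single server μ = 43.4 (M/M/1)
  ρ_A = 15.0/43.4 = 0.3456
  W_A = 1/(μ-λ) = 1/(43.4-15.0) = 1/28.40 = 0.03521

Option B: 4 servers μ = 19.9 (M/M/4)
  ρ_B = λ/(cμ) = 15.0/(4×19.9) = 0.1884
  Offered load a = λ/μ = cρ = 15.0/19.9 = 0.7538
  P₀ = [ Σₙ₌₀^3 aⁿ/n! + a^4/(4!(1-ρ)) ]⁻¹
  Σ = a^0/0! + a^1/1! + a^2/2! + a^3/3! = 1.0000 + 0.75377 + 0.28408 + 0.071378 = 2.1092
  a^4/(4!(1-ρ)) = 0.3228/(24 × 0.8116) = 0.01657
  P₀ = 1/(2.1092 + 0.01657) = 0.4704
  Lq = P₀·a^4·ρ / (4!(1-ρ)²) = 0.4704 × 0.3228 × 0.1884 / (24 × 0.6586) = 0.001810
  Wq_B = Lq/λ = 0.001810/15.0 = 0.0001207
  W_B = Wq_B + 1/μ = 0.0001207 + 0.05025 = 0.05037

Since W_A = 0.03521 < W_B = 0.05037, Option A (single fast server) has the shorter time in system.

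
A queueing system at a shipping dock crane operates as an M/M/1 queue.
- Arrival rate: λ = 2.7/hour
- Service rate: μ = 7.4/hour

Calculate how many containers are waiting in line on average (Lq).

ρ = λ/μ = 2.7/7.4 = 0.3649
For M/M/1: Lq = λ²/(μ(μ-λ))
Lq = 7.29/(7.4 × 4.70)
Lq = 0.2096 containers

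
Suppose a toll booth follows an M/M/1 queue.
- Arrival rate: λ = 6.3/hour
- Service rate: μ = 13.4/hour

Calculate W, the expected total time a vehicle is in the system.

First, compute utilization: ρ = λ/μ = 6.3/13.4 = 0.4701
For M/M/1: W = 1/(μ-λ)
W = 1/(13.4-6.3) = 1/7.10
W = 0.1408 hours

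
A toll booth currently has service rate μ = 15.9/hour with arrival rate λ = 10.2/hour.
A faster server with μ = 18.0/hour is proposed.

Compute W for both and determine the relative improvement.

System 1: ρ₁ = 10.2/15.9 = 0.6415, W₁ = 1/(15.9-10.2) = 0.17544
System 2: ρ₂ = 10.2/18.0 = 0.5667, W₂ = 1/(18.0-10.2) = 0.12821
Improvement: (W₁-W₂)/W₁ = (0.17544-0.12821)/0.17544 = 26.92%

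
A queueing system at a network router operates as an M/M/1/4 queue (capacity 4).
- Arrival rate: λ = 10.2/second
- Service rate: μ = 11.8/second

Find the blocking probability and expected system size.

ρ = λ/μ = 10.2/11.8 = 0.8644
P₀ = (1-ρ)/(1-ρ^(K+1)) = (1-0.8644)/(1-0.8644^5) = 0.1356/0.5174 = 0.2621
P_K = P₀×ρ^K = 0.2621 × 0.8644^4 = 0.2621 × 0.5583 = 0.1463
Blocking probability P_4 = 0.1463 (14.63%)
L = ρ[1 - (K+1)ρ^K + Kρ^(K+1)] / [(1-ρ)(1-ρ^(K+1))]
L = 0.8644 × (1 - 5×0.558289 + 4×0.482585) / ((1 - 0.8644) × (1 - 0.482585)) = 1.7112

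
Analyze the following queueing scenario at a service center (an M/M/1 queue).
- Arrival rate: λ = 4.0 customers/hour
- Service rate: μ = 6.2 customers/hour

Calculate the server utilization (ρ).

Server utilization: ρ = λ/μ
ρ = 4.0/6.2 = 0.6452
The server is busy 64.52% of the time.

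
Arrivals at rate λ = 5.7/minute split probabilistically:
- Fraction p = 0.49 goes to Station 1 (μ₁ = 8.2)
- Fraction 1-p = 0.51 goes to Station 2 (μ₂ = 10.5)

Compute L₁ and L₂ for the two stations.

Effective rates: λ₁ = 5.7×0.49 = 2.793, λ₂ = 5.7×0.51 = 2.907
Station 1: ρ₁ = 2.793/8.2 = 0.34061, L₁ = ρ₁/(1-ρ₁) = 0.34061/(1-0.34061) = 0.5166
Station 2: ρ₂ = 2.907/10.5 = 0.2769, L₂ = ρ₂/(1-ρ₂) = 0.2769/(1-0.2769) = 0.3829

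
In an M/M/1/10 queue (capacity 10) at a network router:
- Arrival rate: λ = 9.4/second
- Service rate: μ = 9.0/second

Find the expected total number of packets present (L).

ρ = λ/μ = 9.4/9.0 = 1.044444
P₀ = (1-ρ)/(1-ρ^(K+1)) = (1-1.044444)/(1-1.044444^11) = -0.044444/-0.61338 = 0.07246
P_K = P₀×ρ^K = 0.07246 × 1.044444^10 = 0.07246 × 1.5447 = 0.1119
L = ρ[1 - (K+1)ρ^K + Kρ^(K+1)] / [(1-ρ)(1-ρ^(K+1))]
L = 1.044444 × (1 - 11×1.5447265 + 10×1.6133803) / ((1 - 1.044444) × (1 - 1.6133803)) = 5.4332 packets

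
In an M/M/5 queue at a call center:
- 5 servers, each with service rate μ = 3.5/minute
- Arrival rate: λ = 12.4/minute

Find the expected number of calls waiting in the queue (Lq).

Traffic intensity: ρ = λ/(cμ) = 12.4/(5×3.5) = 0.7086
Since ρ = 0.7086 < 1, system is stable.
Offered load a = λ/μ = cρ = 12.4/3.5 = 3.5429
P₀ = [ Σₙ₌₀^4 aⁿ/n! + a^5/(5!(1-ρ)) ]⁻¹
Σ = a^0/0! + a^1/1! + a^2/2! + a^3/3! + a^4/4! = 1.0000 + 3.5429 + 6.2759 + 7.4116 + 6.5645 = 24.7949
a^5/(5!(1-ρ)) = 558.1722/(120 × 0.291429) = 15.9608
P₀ = 1/(24.7949 + 15.9608) = 0.02454
Lq = P₀·a^5·ρ / (5!(1-ρ)²) = 0.024536 × 558.1722 × 0.70857 / (120 × 0.084931) = 0.9522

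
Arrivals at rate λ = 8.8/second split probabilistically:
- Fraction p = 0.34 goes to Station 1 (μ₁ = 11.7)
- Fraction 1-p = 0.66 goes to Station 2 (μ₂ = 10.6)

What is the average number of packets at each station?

Effective rates: λ₁ = 8.8×0.34 = 2.992, λ₂ = 8.8×0.66 = 5.808
Station 1: ρ₁ = 2.992/11.7 = 0.25573, L₁ = ρ₁/(1-ρ₁) = 0.25573/(1-0.25573) = 0.3436
Station 2: ρ₂ = 5.808/10.6 = 0.54792, L₂ = ρ₂/(1-ρ₂) = 0.54792/(1-0.54792) = 1.2120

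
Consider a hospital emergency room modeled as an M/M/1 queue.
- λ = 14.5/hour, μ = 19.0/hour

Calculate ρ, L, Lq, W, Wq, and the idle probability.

Step 1: ρ = λ/μ = 14.5/19.0 = 0.7632
Step 2: L = λ/(μ-λ) = 14.5/4.50 = 3.2222
Step 3: Lq = λ²/(μ(μ-λ)) = 210.25/(19.0×4.50) = 2.4591
Step 4: W = 1/(μ-λ) = 1/4.50 = 0.22222
Step 5: Wq = λ/(μ(μ-λ)) = 14.5/(19.0×4.50) = 0.1696
Step 6: P(0) = 1-ρ = 0.2368
Verify: L = λW = 14.5×0.22222 = 3.2222 ✔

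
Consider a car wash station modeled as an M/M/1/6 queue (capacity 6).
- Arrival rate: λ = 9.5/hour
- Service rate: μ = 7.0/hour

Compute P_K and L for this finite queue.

ρ = λ/μ = 9.5/7.0 = 1.35714
P₀ = (1-ρ)/(1-ρ^(K+1)) = (1-1.35714)/(1-1.35714^7) = -0.35714/-7.4795 = 0.04775
P_K = P₀×ρ^K = 0.04775 × 1.35714^6 = 0.04775 × 6.2481 = 0.2983
Blocking probability P_6 = 0.2983 (29.83%)
L = ρ[1 - (K+1)ρ^K + Kρ^(K+1)] / [(1-ρ)(1-ρ^(K+1))]
L = 1.35714 × (1 - 7×6.24810 + 6×8.47955) / ((1 - 1.35714) × (1 - 8.47955)) = 4.1359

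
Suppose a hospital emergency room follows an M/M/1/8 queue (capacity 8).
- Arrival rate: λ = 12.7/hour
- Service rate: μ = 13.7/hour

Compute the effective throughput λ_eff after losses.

ρ = λ/μ = 12.7/13.7 = 0.9270
P₀ = (1-ρ)/(1-ρ^(K+1)) = (1-0.9270)/(1-0.9270^9) = 0.07300/0.4945 = 0.1476
P_K = P₀×ρ^K = 0.14762 × 0.9270^8 = 0.14762 × 0.54530 = 0.08050
λ_eff = λ(1-P_K) = 12.7 × (1 - 0.08050) = 12.7 × 0.9195 = 11.6776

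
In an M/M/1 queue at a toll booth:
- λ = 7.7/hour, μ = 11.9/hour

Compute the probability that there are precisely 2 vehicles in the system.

ρ = λ/μ = 7.7/11.9 = 0.6471
P(n) = (1-ρ)ρⁿ
P(2) = (1-0.6471) × 0.6471^2
P(2) = 0.3529 × 0.4187
P(2) = 0.1478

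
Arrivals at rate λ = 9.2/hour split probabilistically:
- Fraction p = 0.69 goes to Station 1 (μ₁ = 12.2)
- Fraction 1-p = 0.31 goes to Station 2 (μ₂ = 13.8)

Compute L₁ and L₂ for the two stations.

Effective rates: λ₁ = 9.2×0.69 = 6.348, λ₂ = 9.2×0.31 = 2.852
Station 1: ρ₁ = 6.348/12.2 = 0.52033, L₁ = ρ₁/(1-ρ₁) = 0.52033/(1-0.52033) = 1.0848
Station 2: ρ₂ = 2.852/13.8 = 0.20667, L₂ = ρ₂/(1-ρ₂) = 0.20667/(1-0.20667) = 0.2605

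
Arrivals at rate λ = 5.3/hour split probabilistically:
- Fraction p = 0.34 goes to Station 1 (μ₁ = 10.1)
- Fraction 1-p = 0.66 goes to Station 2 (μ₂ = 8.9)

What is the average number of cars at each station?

Effective rates: λ₁ = 5.3×0.34 = 1.802, λ₂ = 5.3×0.66 = 3.498
Station 1: ρ₁ = 1.802/10.1 = 0.17842, L₁ = ρ₁/(1-ρ₁) = 0.17842/(1-0.17842) = 0.2172
Station 2: ρ₂ = 3.498/8.9 = 0.39303, L₂ = ρ₂/(1-ρ₂) = 0.39303/(1-0.39303) = 0.6475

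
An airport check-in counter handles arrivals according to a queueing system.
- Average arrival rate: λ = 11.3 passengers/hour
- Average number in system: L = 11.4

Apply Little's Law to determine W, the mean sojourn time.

Little's Law: L = λW, so W = L/λ
W = 11.4/11.3 = 1.0088 hours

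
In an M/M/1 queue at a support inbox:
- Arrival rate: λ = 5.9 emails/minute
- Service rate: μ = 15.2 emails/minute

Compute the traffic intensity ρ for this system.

Server utilization: ρ = λ/μ
ρ = 5.9/15.2 = 0.3882
The server is busy 38.82% of the time.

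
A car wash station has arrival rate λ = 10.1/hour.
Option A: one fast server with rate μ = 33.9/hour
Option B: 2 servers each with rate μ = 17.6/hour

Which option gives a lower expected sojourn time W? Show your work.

Option A: single server μ = 33.9 (M/M/1)
  ρ_A = 10.1/33.9 = 0.2979
  W_A = 1/(μ-λ) = 1/(33.9-10.1) = 1/23.80 = 0.04202

Option B: 2 servers μ = 17.6 (M/M/2)
  ρ_B = λ/(cμ) = 10.1/(2×17.6) = 0.2869
  Offered load a = λ/μ = cρ = 10.1/17.6 = 0.5739
  P₀ = [ Σₙ₌₀^1 aⁿ/n! + a^2/(2!(1-ρ)) ]⁻¹
  Σ = a^0/0! + a^1/1! = 1.0000 + 0.5739 = 1.5739
  a^2/(2!(1-ρ)) = 0.3293/(2 × 0.7131) = 0.2309
  P₀ = 1/(1.5739 + 0.2309) = 0.5541
  Lq = P₀·a^2·ρ / (2!(1-ρ)²) = 0.55408 × 0.32932 × 0.28693 / (2 × 0.50847) = 0.05148
  Wq_B = Lq/λ = 0.051485/10.1 = 0.005098
  W_B = Wq_B + 1/μ = 0.005098 + 0.05682 = 0.06192

Since W_A = 0.04202 < W_B = 0.06192, Option A (single fast server) has the shorter time in system.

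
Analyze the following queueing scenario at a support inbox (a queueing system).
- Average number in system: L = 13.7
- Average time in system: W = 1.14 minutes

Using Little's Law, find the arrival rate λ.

Little's Law: L = λW, so λ = L/W
λ = 13.7/1.14 = 12.0175 emails/minute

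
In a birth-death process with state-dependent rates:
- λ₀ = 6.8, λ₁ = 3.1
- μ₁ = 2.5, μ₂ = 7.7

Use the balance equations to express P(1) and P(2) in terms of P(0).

Balance equations:
State 0: λ₀P₀ = μ₁P₁ → P₁ = (λ₀/μ₁)P₀ = (6.8/2.5)P₀ = 2.7200P₀
State 1: P₂ = (λ₀λ₁)/(μ₁μ₂)P₀ = (6.8×3.1)/(2.5×7.7)P₀ = 1.0951P₀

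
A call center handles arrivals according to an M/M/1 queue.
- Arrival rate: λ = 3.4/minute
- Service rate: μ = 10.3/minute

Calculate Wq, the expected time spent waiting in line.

First, compute utilization: ρ = λ/μ = 3.4/10.3 = 0.3301
For M/M/1: Wq = λ/(μ(μ-λ))
Wq = 3.4/(10.3 × (10.3-3.4))
Wq = 3.4/(10.3 × 6.90)
Wq = 0.04784 minutes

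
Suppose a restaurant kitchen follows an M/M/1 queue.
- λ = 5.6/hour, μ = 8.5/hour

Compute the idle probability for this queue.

ρ = λ/μ = 5.6/8.5 = 0.6588
P(0) = 1 - ρ = 1 - 0.6588 = 0.3412
The server is idle 34.12% of the time.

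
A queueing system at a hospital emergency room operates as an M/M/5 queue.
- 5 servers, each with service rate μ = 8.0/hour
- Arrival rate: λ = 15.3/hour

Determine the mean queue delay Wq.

Traffic intensity: ρ = λ/(cμ) = 15.3/(5×8.0) = 0.3825
Since ρ = 0.3825 < 1, system is stable.
Offered load a = λ/μ = cρ = 15.3/8.0 = 1.9125
P₀ = [ Σₙ₌₀^4 aⁿ/n! + a^5/(5!(1-ρ)) ]⁻¹
Σ = a^0/0! + a^1/1! + a^2/2! + a^3/3! + a^4/4! = 1.0000 + 1.9125 + 1.8288 + 1.1659 + 0.5574 = 6.4646
a^5/(5!(1-ρ)) = 25.5863/(120 × 0.6175) = 0.3453
P₀ = 1/(6.4646 + 0.3453) = 0.1468
Lq = P₀·a^5·ρ / (5!(1-ρ)²) = 0.14684 × 25.5863 × 0.38250 / (120 × 0.38131) = 0.03141
Wq = Lq/λ = 0.03141/15.3 = 0.002053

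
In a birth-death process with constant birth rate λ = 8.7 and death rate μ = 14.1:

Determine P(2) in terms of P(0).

For constant rates: P(n)/P(0) = (λ/μ)^n
P(2)/P(0) = (8.7/14.1)^2 = 0.6170^2 = 0.3807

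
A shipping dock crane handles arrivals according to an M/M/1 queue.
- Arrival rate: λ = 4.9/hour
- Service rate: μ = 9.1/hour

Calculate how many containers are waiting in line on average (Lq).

ρ = λ/μ = 4.9/9.1 = 0.5385
For M/M/1: Lq = λ²/(μ(μ-λ))
Lq = 24.01/(9.1 × 4.20)
Lq = 0.6282 containers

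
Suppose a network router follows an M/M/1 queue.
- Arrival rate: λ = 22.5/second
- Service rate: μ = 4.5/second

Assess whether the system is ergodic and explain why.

Stability requires ρ = λ/(cμ) < 1
ρ = 22.5/(1 × 4.5) = 22.5/4.50 = 5.0000
Since 5.0000 ≥ 1, the system is UNSTABLE.
Queue grows without bound. Need μ > λ = 22.5.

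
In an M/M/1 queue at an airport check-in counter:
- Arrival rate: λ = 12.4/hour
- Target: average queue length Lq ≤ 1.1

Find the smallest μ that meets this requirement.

For M/M/1: Lq = λ²/(μ(μ-λ))
Need Lq ≤ 1.1, i.e. μ(μ-λ) ≥ λ²/1.1
μ² - 12.4μ - 153.76/1.1 ≥ 0  →  μ² - 12.4μ - 139.78182 ≥ 0
Quadratic formula (positive root): μ = [λ + √(λ² + 4×139.78182)]/2
Discriminant: 153.76 + 4×139.78182 = 712.8873, √712.8873 = 26.69995
μ ≥ (12.4 + 26.69995)/2 = 19.5500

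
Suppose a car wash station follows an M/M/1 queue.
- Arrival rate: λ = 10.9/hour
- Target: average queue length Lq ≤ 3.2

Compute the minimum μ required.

For M/M/1: Lq = λ²/(μ(μ-λ))
Need Lq ≤ 3.2, i.e. μ(μ-λ) ≥ λ²/3.2
μ² - 10.9μ - 118.81/3.2 ≥ 0  →  μ² - 10.9μ - 37.12812 ≥ 0
Quadratic formula (positive root): μ = [λ + √(λ² + 4×37.12812)]/2
Discriminant: 118.81 + 4×37.12812 = 267.3225, √267.3225 = 16.3500
μ ≥ (10.9 + 16.3500)/2 = 13.6250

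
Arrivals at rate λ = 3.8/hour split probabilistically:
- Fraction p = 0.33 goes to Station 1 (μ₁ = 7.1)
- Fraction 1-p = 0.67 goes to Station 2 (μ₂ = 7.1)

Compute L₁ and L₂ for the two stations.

Effective rates: λ₁ = 3.8×0.33 = 1.254, λ₂ = 3.8×0.67 = 2.546
Station 1: ρ₁ = 1.254/7.1 = 0.1766, L₁ = ρ₁/(1-ρ₁) = 0.1766/(1-0.1766) = 0.2145
Station 2: ρ₂ = 2.546/7.1 = 0.3586, L₂ = ρ₂/(1-ρ₂) = 0.3586/(1-0.3586) = 0.5591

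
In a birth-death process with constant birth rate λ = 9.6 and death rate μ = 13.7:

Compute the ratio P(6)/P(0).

For constant rates: P(n)/P(0) = (λ/μ)^n
P(6)/P(0) = (9.6/13.7)^6 = 0.7007^6 = 0.1184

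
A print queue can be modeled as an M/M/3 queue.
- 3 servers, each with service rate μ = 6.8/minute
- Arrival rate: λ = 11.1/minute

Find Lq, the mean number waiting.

Traffic intensity: ρ = λ/(cμ) = 11.1/(3×6.8) = 0.5441
Since ρ = 0.5441 < 1, system is stable.
Offered load a = λ/μ = cρ = 11.1/6.8 = 1.6324
P₀ = [ Σₙ₌₀^2 aⁿ/n! + a^3/(3!(1-ρ)) ]⁻¹
Σ = a^0/0! + a^1/1! + a^2/2! = 1.00000 + 1.63235 + 1.33229 = 3.9646
a^3/(3!(1-ρ)) = 4.34953/(6 × 0.455882) = 1.5902
P₀ = 1/(3.9646 + 1.5902) = 0.1800
Lq = P₀·a^3·ρ / (3!(1-ρ)²) = 0.1800 × 4.3495 × 0.5441 / (6 × 0.2078) = 0.3417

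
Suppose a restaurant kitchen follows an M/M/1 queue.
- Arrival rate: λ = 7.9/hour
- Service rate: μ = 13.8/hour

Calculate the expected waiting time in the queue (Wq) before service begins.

First, compute utilization: ρ = λ/μ = 7.9/13.8 = 0.5725
For M/M/1: Wq = λ/(μ(μ-λ))
Wq = 7.9/(13.8 × (13.8-7.9))
Wq = 7.9/(13.8 × 5.90)
Wq = 0.09703 hours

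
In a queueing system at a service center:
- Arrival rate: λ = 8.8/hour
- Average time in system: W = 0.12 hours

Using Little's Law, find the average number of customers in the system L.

Little's Law: L = λW
L = 8.8 × 0.12 = 1.0560 customers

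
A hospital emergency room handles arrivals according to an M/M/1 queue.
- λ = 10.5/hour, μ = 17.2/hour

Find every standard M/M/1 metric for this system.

Step 1: ρ = λ/μ = 10.5/17.2 = 0.6105
Step 2: L = λ/(μ-λ) = 10.5/6.70 = 1.5672
Step 3: Lq = λ²/(μ(μ-λ)) = 110.25/(17.2×6.70) = 0.9567
Step 4: W = 1/(μ-λ) = 1/6.70 = 0.149254
Step 5: Wq = λ/(μ(μ-λ)) = 10.5/(17.2×6.70) = 0.09111
Step 6: P(0) = 1-ρ = 0.3895
Verify: L = λW = 10.5×0.149254 = 1.5672 ✔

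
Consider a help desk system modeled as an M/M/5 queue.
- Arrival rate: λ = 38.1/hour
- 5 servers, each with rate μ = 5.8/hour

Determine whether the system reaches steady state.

Stability requires ρ = λ/(cμ) < 1
ρ = 38.1/(5 × 5.8) = 38.1/29.00 = 1.3138
Since 1.3138 ≥ 1, the system is UNSTABLE.
Need c > λ/μ = 38.1/5.8 = 6.57.
Minimum servers needed: c = 7.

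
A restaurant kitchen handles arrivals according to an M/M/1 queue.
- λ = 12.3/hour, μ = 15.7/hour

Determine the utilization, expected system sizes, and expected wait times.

Step 1: ρ = λ/μ = 12.3/15.7 = 0.7834
Step 2: L = λ/(μ-λ) = 12.3/3.40 = 3.6176
Step 3: Lq = λ²/(μ(μ-λ)) = 151.29/(15.7×3.40) = 2.8342
Step 4: W = 1/(μ-λ) = 1/3.40 = 0.2941176
Step 5: Wq = λ/(μ(μ-λ)) = 12.3/(15.7×3.40) = 0.2304
Step 6: P(0) = 1-ρ = 0.2166
Verify: L = λW = 12.3×0.2941176 = 3.6176 ✔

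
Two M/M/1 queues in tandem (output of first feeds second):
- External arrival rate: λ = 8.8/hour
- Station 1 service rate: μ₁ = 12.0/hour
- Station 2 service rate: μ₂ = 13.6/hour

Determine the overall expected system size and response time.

By Jackson's theorem, each station behaves as independent M/M/1.
Station 1: ρ₁ = 8.8/12.0 = 0.7333, L₁ = ρ₁/(1-ρ₁) = λ/(μ₁-λ) = 8.8/3.20 = 2.7500
Station 2: ρ₂ = 8.8/13.6 = 0.6471, L₂ = ρ₂/(1-ρ₂) = λ/(μ₂-λ) = 8.8/4.80 = 1.8333
Total: L = L₁ + L₂ = 2.7500 + 1.8333 = 4.5833
W = L/λ = 4.5833/8.8 = 0.5208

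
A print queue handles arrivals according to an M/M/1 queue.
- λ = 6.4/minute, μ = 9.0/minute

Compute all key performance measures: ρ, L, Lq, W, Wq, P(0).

Step 1: ρ = λ/μ = 6.4/9.0 = 0.7111
Step 2: L = λ/(μ-λ) = 6.4/2.60 = 2.4615
Step 3: Lq = λ²/(μ(μ-λ)) = 40.96/(9.0×2.60) = 1.7504
Step 4: W = 1/(μ-λ) = 1/2.60 = 0.384615
Step 5: Wq = λ/(μ(μ-λ)) = 6.4/(9.0×2.60) = 0.2735
Step 6: P(0) = 1-ρ = 0.2889
Verify: L = λW = 6.4×0.384615 = 2.4615 ✔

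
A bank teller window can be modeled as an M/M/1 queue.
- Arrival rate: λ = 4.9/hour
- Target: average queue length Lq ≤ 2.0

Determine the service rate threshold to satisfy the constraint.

For M/M/1: Lq = λ²/(μ(μ-λ))
Need Lq ≤ 2.0, i.e. μ(μ-λ) ≥ λ²/2.0
μ² - 4.9μ - 24.01/2.0 ≥ 0  →  μ² - 4.9μ - 12.0050 ≥ 0
Quadratic formula (positive root): μ = [λ + √(λ² + 4×12.0050)]/2
Discriminant: 24.01 + 4×12.0050 = 72.0300, √72.0300 = 8.4870
μ ≥ (4.9 + 8.4870)/2 = 6.6935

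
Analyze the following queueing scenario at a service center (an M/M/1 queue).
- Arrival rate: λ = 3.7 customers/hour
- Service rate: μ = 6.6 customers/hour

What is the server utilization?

Server utilization: ρ = λ/μ
ρ = 3.7/6.6 = 0.5606
The server is busy 56.06% of the time.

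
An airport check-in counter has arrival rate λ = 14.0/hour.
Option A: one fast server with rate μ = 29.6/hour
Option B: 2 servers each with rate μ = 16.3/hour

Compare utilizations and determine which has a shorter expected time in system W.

Option A: single server μ = 29.6 (M/M/1)
  ρ_A = 14.0/29.6 = 0.4730
  W_A = 1/(μ-λ) = 1/(29.6-14.0) = 1/15.60 = 0.06410

Option B: 2 servers μ = 16.3 (M/M/2)
  ρ_B = λ/(cμ) = 14.0/(2×16.3) = 0.4294
  Offered load a = λ/μ = cρ = 14.0/16.3 = 0.8589
  P₀ = [ Σₙ₌₀^1 aⁿ/n! + a^2/(2!(1-ρ)) ]⁻¹
  Σ = a^0/0! + a^1/1! = 1.0000 + 0.8589 = 1.8589
  a^2/(2!(1-ρ)) = 0.73770/(2 × 0.57055) = 0.6465
  P₀ = 1/(1.8589 + 0.6465) = 0.3991
  Lq = P₀·a^2·ρ / (2!(1-ρ)²) = 0.3991 × 0.7377 × 0.4294 / (2 × 0.3255) = 0.1942
  Wq_B = Lq/λ = 0.1942/14.0 = 0.01387
  W_B = Wq_B + 1/μ = 0.01387 + 0.06135 = 0.07522

Since W_A = 0.06410 < W_B = 0.07522, Option A (single fast server) has the shorter time in system.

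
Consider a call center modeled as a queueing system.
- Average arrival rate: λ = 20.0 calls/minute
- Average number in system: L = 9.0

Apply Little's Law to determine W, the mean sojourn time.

Little's Law: L = λW, so W = L/λ
W = 9.0/20.0 = 0.4500 minutes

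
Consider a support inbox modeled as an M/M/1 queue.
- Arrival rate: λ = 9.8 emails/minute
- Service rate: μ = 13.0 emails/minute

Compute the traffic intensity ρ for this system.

Server utilization: ρ = λ/μ
ρ = 9.8/13.0 = 0.7538
The server is busy 75.38% of the time.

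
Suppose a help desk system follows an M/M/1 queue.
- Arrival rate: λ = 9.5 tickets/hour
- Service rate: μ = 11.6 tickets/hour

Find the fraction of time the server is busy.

Server utilization: ρ = λ/μ
ρ = 9.5/11.6 = 0.8190
The server is busy 81.90% of the time.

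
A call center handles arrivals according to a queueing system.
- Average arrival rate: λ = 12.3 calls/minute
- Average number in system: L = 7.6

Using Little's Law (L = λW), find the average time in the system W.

Little's Law: L = λW, so W = L/λ
W = 7.6/12.3 = 0.6179 minutes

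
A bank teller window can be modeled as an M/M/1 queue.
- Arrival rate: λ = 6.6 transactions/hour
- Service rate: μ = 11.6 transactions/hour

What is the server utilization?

Server utilization: ρ = λ/μ
ρ = 6.6/11.6 = 0.5690
The server is busy 56.90% of the time.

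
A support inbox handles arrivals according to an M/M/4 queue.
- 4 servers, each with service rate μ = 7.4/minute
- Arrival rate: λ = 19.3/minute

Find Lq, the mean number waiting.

Traffic intensity: ρ = λ/(cμ) = 19.3/(4×7.4) = 0.6520
Since ρ = 0.6520 < 1, system is stable.
Offered load a = λ/μ = cρ = 19.3/7.4 = 2.6081
P₀ = [ Σₙ₌₀^3 aⁿ/n! + a^4/(4!(1-ρ)) ]⁻¹
Σ = a^0/0! + a^1/1! + a^2/2! + a^3/3! = 1.0000 + 2.6081 + 3.4011 + 2.9568 = 9.9660
a^4/(4!(1-ρ)) = 46.2703/(24 × 0.34797) = 5.5405
P₀ = 1/(9.9660 + 5.5405) = 0.06449
Lq = P₀·a^4·ρ / (4!(1-ρ)²) = 0.064489 × 46.2703 × 0.65203 / (24 × 0.12109) = 0.6695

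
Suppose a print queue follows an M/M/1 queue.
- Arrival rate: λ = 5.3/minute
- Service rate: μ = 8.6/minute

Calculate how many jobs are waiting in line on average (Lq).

ρ = λ/μ = 5.3/8.6 = 0.6163
For M/M/1: Lq = λ²/(μ(μ-λ))
Lq = 28.09/(8.6 × 3.30)
Lq = 0.9898 jobs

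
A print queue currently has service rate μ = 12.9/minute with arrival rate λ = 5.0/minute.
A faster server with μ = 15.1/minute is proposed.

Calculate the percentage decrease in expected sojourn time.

System 1: ρ₁ = 5.0/12.9 = 0.3876, W₁ = 1/(12.9-5.0) = 0.12658
System 2: ρ₂ = 5.0/15.1 = 0.3311, W₂ = 1/(15.1-5.0) = 0.099010
Improvement: (W₁-W₂)/W₁ = (0.12658-0.099010)/0.12658 = 21.78%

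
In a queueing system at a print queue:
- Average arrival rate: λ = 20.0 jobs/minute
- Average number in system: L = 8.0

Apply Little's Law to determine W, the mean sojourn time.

Little's Law: L = λW, so W = L/λ
W = 8.0/20.0 = 0.4000 minutes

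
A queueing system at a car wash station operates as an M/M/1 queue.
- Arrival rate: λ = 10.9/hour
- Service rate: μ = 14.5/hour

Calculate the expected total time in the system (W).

First, compute utilization: ρ = λ/μ = 10.9/14.5 = 0.7517
For M/M/1: W = 1/(μ-λ)
W = 1/(14.5-10.9) = 1/3.60
W = 0.2778 hours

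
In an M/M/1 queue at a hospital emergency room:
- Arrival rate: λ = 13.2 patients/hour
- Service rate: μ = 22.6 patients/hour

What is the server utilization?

Server utilization: ρ = λ/μ
ρ = 13.2/22.6 = 0.5841
The server is busy 58.41% of the time.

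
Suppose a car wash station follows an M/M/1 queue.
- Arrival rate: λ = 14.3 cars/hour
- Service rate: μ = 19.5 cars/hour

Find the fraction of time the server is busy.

Server utilization: ρ = λ/μ
ρ = 14.3/19.5 = 0.7333
The server is busy 73.33% of the time.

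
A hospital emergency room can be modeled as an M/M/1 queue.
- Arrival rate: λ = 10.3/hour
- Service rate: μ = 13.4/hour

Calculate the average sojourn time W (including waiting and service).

First, compute utilization: ρ = λ/μ = 10.3/13.4 = 0.7687
For M/M/1: W = 1/(μ-λ)
W = 1/(13.4-10.3) = 1/3.10
W = 0.3226 hours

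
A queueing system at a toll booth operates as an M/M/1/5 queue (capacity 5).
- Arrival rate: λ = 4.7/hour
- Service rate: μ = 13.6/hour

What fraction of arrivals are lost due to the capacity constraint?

ρ = λ/μ = 4.7/13.6 = 0.34559
P₀ = (1-ρ)/(1-ρ^(K+1)) = (1-0.34559)/(1-0.34559^6) = 0.6544/0.9983 = 0.6555
P_K = P₀×ρ^K = 0.65553 × 0.34559^5 = 0.65553 × 0.0049295 = 0.003231
Blocking probability = 0.32%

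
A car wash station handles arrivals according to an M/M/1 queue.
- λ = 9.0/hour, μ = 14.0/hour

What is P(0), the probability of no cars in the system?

ρ = λ/μ = 9.0/14.0 = 0.6429
P(0) = 1 - ρ = 1 - 0.6429 = 0.3571
The server is idle 35.71% of the time.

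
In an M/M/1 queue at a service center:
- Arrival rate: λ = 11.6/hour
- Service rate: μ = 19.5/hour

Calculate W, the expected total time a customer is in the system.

First, compute utilization: ρ = λ/μ = 11.6/19.5 = 0.5949
For M/M/1: W = 1/(μ-λ)
W = 1/(19.5-11.6) = 1/7.90
W = 0.1266 hours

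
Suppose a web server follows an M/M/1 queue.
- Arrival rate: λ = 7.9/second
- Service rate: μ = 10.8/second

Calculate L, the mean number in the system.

ρ = λ/μ = 7.9/10.8 = 0.7315
For M/M/1: L = λ/(μ-λ)
L = 7.9/(10.8-7.9) = 7.9/2.90
L = 2.7241 requests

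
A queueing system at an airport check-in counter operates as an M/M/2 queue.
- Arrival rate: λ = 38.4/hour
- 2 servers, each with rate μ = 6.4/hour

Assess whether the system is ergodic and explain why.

Stability requires ρ = λ/(cμ) < 1
ρ = 38.4/(2 × 6.4) = 38.4/12.80 = 3.0000
Since 3.0000 ≥ 1, the system is UNSTABLE.
Need c > λ/μ = 38.4/6.4 = 6.00.
Minimum servers needed: c = 7.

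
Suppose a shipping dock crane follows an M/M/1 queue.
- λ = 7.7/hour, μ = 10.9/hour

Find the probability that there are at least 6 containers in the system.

ρ = λ/μ = 7.7/10.9 = 0.7064
P(N ≥ n) = ρⁿ
P(N ≥ 6) = 0.7064^6
P(N ≥ 6) = 0.1243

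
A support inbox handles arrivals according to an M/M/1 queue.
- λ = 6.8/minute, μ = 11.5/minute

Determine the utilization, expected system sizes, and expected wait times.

Step 1: ρ = λ/μ = 6.8/11.5 = 0.5913
Step 2: L = λ/(μ-λ) = 6.8/4.70 = 1.4468
Step 3: Lq = λ²/(μ(μ-λ)) = 46.24/(11.5×4.70) = 0.8555
Step 4: W = 1/(μ-λ) = 1/4.70 = 0.21277
Step 5: Wq = λ/(μ(μ-λ)) = 6.8/(11.5×4.70) = 0.1258
Step 6: P(0) = 1-ρ = 0.4087
Verify: L = λW = 6.8×0.21277 = 1.4468 ✔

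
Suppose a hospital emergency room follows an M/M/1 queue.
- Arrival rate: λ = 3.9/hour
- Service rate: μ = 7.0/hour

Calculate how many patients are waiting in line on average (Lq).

ρ = λ/μ = 3.9/7.0 = 0.5571
For M/M/1: Lq = λ²/(μ(μ-λ))
Lq = 15.21/(7.0 × 3.10)
Lq = 0.7009 patients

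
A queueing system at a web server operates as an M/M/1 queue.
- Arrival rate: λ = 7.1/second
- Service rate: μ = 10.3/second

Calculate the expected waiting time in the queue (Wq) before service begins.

First, compute utilization: ρ = λ/μ = 7.1/10.3 = 0.6893
For M/M/1: Wq = λ/(μ(μ-λ))
Wq = 7.1/(10.3 × (10.3-7.1))
Wq = 7.1/(10.3 × 3.20)
Wq = 0.2154 seconds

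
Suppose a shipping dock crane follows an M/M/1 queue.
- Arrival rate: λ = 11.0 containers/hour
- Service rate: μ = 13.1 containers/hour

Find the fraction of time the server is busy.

Server utilization: ρ = λ/μ
ρ = 11.0/13.1 = 0.8397
The server is busy 83.97% of the time.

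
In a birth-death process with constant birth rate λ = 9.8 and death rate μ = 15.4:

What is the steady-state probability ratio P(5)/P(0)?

For constant rates: P(n)/P(0) = (λ/μ)^n
P(5)/P(0) = (9.8/15.4)^5 = 0.6364^5 = 0.1044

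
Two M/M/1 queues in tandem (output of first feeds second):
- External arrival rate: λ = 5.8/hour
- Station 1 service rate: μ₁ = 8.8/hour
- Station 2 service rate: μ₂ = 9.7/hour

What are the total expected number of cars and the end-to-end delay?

By Jackson's theorem, each station behaves as independent M/M/1.
Station 1: ρ₁ = 5.8/8.8 = 0.6591, L₁ = ρ₁/(1-ρ₁) = λ/(μ₁-λ) = 5.8/3.00 = 1.9333
Station 2: ρ₂ = 5.8/9.7 = 0.5979, L₂ = ρ₂/(1-ρ₂) = λ/(μ₂-λ) = 5.8/3.90 = 1.4872
Total: L = L₁ + L₂ = 1.9333 + 1.4872 = 3.4205
W = L/λ = 3.4205/5.8 = 0.5897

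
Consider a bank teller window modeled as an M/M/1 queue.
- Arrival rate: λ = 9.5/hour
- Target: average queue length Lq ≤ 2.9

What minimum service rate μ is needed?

For M/M/1: Lq = λ²/(μ(μ-λ))
Need Lq ≤ 2.9, i.e. μ(μ-λ) ≥ λ²/2.9
μ² - 9.5μ - 90.25/2.9 ≥ 0  →  μ² - 9.5μ - 31.1207 ≥ 0
Quadratic formula (positive root): μ = [λ + √(λ² + 4×31.1207)]/2
Discriminant: 90.25 + 4×31.1207 = 214.7328, √214.7328 = 14.6538
μ ≥ (9.5 + 14.6538)/2 = 12.0769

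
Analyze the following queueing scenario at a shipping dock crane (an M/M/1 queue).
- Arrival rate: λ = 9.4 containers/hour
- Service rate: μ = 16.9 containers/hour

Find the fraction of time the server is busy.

Server utilization: ρ = λ/μ
ρ = 9.4/16.9 = 0.5562
The server is busy 55.62% of the time.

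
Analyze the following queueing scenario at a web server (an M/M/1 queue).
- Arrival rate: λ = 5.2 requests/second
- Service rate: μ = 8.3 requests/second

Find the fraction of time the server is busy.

Server utilization: ρ = λ/μ
ρ = 5.2/8.3 = 0.6265
The server is busy 62.65% of the time.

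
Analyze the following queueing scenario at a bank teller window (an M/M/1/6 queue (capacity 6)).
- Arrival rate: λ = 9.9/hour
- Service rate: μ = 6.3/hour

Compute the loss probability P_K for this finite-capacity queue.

ρ = λ/μ = 9.9/6.3 = 1.57143
P₀ = (1-ρ)/(1-ρ^(K+1)) = (1-1.57143)/(1-1.57143^7) = -0.5714/-22.6628 = 0.02521
P_K = P₀×ρ^K = 0.025215 × 1.57143^6 = 0.025215 × 15.0581 = 0.3797
Blocking probability = 37.97%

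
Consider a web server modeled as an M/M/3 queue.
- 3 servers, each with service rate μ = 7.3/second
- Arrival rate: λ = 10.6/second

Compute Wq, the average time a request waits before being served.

Traffic intensity: ρ = λ/(cμ) = 10.6/(3×7.3) = 0.4840
Since ρ = 0.4840 < 1, system is stable.
Offered load a = λ/μ = cρ = 10.6/7.3 = 1.4521
P₀ = [ Σₙ₌₀^2 aⁿ/n! + a^3/(3!(1-ρ)) ]⁻¹
Σ = a^0/0! + a^1/1! + a^2/2! = 1.0000 + 1.4521 + 1.0542 = 3.5063
a^3/(3!(1-ρ)) = 3.0616/(6 × 0.5160) = 0.9889
P₀ = 1/(3.5063 + 0.9889) = 0.2225
Lq = P₀·a^3·ρ / (3!(1-ρ)²) = 0.2225 × 3.0616 × 0.4840 / (6 × 0.2662) = 0.2064
Wq = Lq/λ = 0.2064/10.6 = 0.01947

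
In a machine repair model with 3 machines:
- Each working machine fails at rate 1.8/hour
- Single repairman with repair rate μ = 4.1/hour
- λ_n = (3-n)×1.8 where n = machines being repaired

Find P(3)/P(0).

P(3)/P(0) = ∏_{i=0}^{3-1} λ_i/μ_{i+1}
= (3-0)×1.8/4.1 × (3-1)×1.8/4.1 × (3-2)×1.8/4.1
= 0.5077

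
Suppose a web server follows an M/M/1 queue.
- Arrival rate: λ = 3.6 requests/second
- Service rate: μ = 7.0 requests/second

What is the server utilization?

Server utilization: ρ = λ/μ
ρ = 3.6/7.0 = 0.5143
The server is busy 51.43% of the time.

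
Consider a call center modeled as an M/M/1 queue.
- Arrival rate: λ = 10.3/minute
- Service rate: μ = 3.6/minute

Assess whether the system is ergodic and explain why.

Stability requires ρ = λ/(cμ) < 1
ρ = 10.3/(1 × 3.6) = 10.3/3.60 = 2.8611
Since 2.8611 ≥ 1, the system is UNSTABLE.
Queue grows without bound. Need μ > λ = 10.3.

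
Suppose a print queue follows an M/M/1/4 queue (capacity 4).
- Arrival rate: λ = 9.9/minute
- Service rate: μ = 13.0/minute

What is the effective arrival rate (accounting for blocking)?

ρ = λ/μ = 9.9/13.0 = 0.76154
P₀ = (1-ρ)/(1-ρ^(K+1)) = (1-0.76154)/(1-0.76154^5) = 0.2385/0.7439 = 0.3206
P_K = P₀×ρ^K = 0.3206 × 0.76154^4 = 0.3206 × 0.3363 = 0.1078
λ_eff = λ(1-P_K) = 9.9 × (1 - 0.10782) = 9.9 × 0.89218 = 8.8326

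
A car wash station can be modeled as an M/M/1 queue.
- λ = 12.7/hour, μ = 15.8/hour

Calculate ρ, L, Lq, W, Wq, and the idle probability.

Step 1: ρ = λ/μ = 12.7/15.8 = 0.8038
Step 2: L = λ/(μ-λ) = 12.7/3.10 = 4.0968
Step 3: Lq = λ²/(μ(μ-λ)) = 161.29/(15.8×3.10) = 3.2930
Step 4: W = 1/(μ-λ) = 1/3.10 = 0.32258
Step 5: Wq = λ/(μ(μ-λ)) = 12.7/(15.8×3.10) = 0.2593
Step 6: P(0) = 1-ρ = 0.1962
Verify: L = λW = 12.7×0.32258 = 4.0968 ✔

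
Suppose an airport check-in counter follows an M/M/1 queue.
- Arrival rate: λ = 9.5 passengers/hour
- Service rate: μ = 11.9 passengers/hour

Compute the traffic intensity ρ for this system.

Server utilization: ρ = λ/μ
ρ = 9.5/11.9 = 0.7983
The server is busy 79.83% of the time.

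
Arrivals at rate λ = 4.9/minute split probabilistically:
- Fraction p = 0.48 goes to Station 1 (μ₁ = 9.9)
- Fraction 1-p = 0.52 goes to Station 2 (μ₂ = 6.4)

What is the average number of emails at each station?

Effective rates: λ₁ = 4.9×0.48 = 2.352, λ₂ = 4.9×0.52 = 2.548
Station 1: ρ₁ = 2.352/9.9 = 0.2376, L₁ = ρ₁/(1-ρ₁) = 0.2376/(1-0.2376) = 0.3116
Station 2: ρ₂ = 2.548/6.4 = 0.39813, L₂ = ρ₂/(1-ρ₂) = 0.39813/(1-0.39813) = 0.6615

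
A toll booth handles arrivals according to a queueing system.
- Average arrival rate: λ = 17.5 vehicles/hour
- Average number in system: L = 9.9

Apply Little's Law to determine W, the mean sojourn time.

Little's Law: L = λW, so W = L/λ
W = 9.9/17.5 = 0.5657 hours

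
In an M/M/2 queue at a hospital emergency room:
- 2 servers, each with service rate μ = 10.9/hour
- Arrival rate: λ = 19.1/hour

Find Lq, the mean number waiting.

Traffic intensity: ρ = λ/(cμ) = 19.1/(2×10.9) = 0.8761
Since ρ = 0.8761 < 1, system is stable.
Offered load a = λ/μ = cρ = 19.1/10.9 = 1.7523
P₀ = [ Σₙ₌₀^1 aⁿ/n! + a^2/(2!(1-ρ)) ]⁻¹
Σ = a^0/0! + a^1/1! = 1.0000 + 1.7523 = 2.7523
a^2/(2!(1-ρ)) = 3.07053/(2 × 0.123853) = 12.3959
P₀ = 1/(2.7523 + 12.3959) = 0.06601
Lq = P₀·a^2·ρ / (2!(1-ρ)²) = 0.0660147 × 3.07053 × 0.876147 / (2 × 0.0153396) = 5.7888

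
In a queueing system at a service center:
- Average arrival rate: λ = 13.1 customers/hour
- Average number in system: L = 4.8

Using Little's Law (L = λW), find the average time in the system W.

Little's Law: L = λW, so W = L/λ
W = 4.8/13.1 = 0.3664 hours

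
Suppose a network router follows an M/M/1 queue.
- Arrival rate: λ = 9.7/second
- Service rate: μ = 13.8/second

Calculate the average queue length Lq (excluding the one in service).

ρ = λ/μ = 9.7/13.8 = 0.7029
For M/M/1: Lq = λ²/(μ(μ-λ))
Lq = 94.09/(13.8 × 4.10)
Lq = 1.6630 packets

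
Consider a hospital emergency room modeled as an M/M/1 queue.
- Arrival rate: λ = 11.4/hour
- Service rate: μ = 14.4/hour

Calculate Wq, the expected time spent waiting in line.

First, compute utilization: ρ = λ/μ = 11.4/14.4 = 0.7917
For M/M/1: Wq = λ/(μ(μ-λ))
Wq = 11.4/(14.4 × (14.4-11.4))
Wq = 11.4/(14.4 × 3.00)
Wq = 0.2639 hours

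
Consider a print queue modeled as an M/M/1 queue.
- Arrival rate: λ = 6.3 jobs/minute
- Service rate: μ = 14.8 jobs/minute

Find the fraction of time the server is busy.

Server utilization: ρ = λ/μ
ρ = 6.3/14.8 = 0.4257
The server is busy 42.57% of the time.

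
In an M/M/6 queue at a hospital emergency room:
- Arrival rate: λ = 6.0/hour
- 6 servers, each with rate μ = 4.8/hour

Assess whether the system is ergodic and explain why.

Stability requires ρ = λ/(cμ) < 1
ρ = 6.0/(6 × 4.8) = 6.0/28.80 = 0.2083
Since 0.2083 < 1, the system is STABLE.
The servers are busy 20.83% of the time.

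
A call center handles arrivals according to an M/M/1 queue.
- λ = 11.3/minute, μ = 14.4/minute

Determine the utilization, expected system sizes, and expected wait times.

Step 1: ρ = λ/μ = 11.3/14.4 = 0.7847
Step 2: L = λ/(μ-λ) = 11.3/3.10 = 3.6452
Step 3: Lq = λ²/(μ(μ-λ)) = 127.69/(14.4×3.10) = 2.8604
Step 4: W = 1/(μ-λ) = 1/3.10 = 0.32258
Step 5: Wq = λ/(μ(μ-λ)) = 11.3/(14.4×3.10) = 0.2531
Step 6: P(0) = 1-ρ = 0.2153
Verify: L = λW = 11.3×0.32258 = 3.6452 ✔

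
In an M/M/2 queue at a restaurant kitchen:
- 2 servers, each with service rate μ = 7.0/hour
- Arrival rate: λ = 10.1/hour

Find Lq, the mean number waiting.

Traffic intensity: ρ = λ/(cμ) = 10.1/(2×7.0) = 0.7214
Since ρ = 0.7214 < 1, system is stable.
Offered load a = λ/μ = cρ = 10.1/7.0 = 1.4429
P₀ = [ Σₙ₌₀^1 aⁿ/n! + a^2/(2!(1-ρ)) ]⁻¹
Σ = a^0/0! + a^1/1! = 1.0000 + 1.4429 = 2.4429
a^2/(2!(1-ρ)) = 2.0818/(2 × 0.27857) = 3.7366
P₀ = 1/(2.4429 + 3.7366) = 0.1618
Lq = P₀·a^2·ρ / (2!(1-ρ)²) = 0.16183 × 2.0818 × 0.72143 / (2 × 0.077602) = 1.5660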